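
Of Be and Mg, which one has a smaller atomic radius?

Be

Be is in period 2, group 2; Mg is in period 3, group 2.
Across a period the added protons contract the valence shell; down a group each new principal shell makes the atom larger.
All are in group 2, so atomic radius increases down the group.
So Be has the smaller atomic radius (Be < Mg).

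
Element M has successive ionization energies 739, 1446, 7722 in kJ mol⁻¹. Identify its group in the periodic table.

Look for the largest jump between consecutive ionization energies: IE3/IE2 ≈ 5.3, far larger than any earlier ratio.
That jump marks the point where a core electron is being removed. So the atom has 2 valence electrons.
A main-group element with 2 valence electrons is in group 2.

Group 2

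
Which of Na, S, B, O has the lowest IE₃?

Consider each +2 ion: Na²⁺ is already 1 electron into the core; S²⁺ still has 4 valence electrons; B²⁺ still has 1 valence electron; O²⁺ still has 4 valence electrons.
Pulling an electron out of a noble-gas core costs far more than removing a remaining valence electron, so Na sits at the high end of IE_3.
Valence configurations: S²⁺ [Ne]3s²3p², B²⁺ [He]2s¹, O²⁺ [He]2s²2p².
Tabulated IE_3 (kJ/mol): Na 6910, S 3357, B 3660, O 5300.
So the third ionization energies run S < B < O < Na.

S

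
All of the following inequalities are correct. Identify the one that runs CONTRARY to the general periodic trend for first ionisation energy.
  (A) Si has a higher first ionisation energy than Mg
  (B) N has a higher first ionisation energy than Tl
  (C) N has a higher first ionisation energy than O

(C)

The general trend: first ionisation energy increases across a period and decreases down a group.
(A) Si (period 3, group 14) vs Mg (period 3, group 2): the stated order agrees with the simple trend.
(B) N (period 2, group 15) vs Tl (period 6, group 13): the stated order agrees with the simple trend.
(C) N (period 2, group 15) vs O (period 2, group 16): the stated order contradicts the simple trend.
The exception is (C): pairing an electron in O's 2p⁴ costs repulsion energy, so O ionizes more easily than half-filled N (2p³).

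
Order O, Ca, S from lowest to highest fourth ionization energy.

Consider each +3 ion: O³⁺ still has 3 valence electrons; Ca³⁺ is already 1 electron into the core; S³⁺ still has 3 valence electrons.
Usually core removal costs more than valence removal, but here the competition is close: a tightly held n=2 valence electron can cost more to remove than an n=3 core electron, so the actual values have to decide it.
Valence configurations: O³⁺ [He]2s²2p¹, S³⁺ [Ne]3s²3p¹.
Tabulated IE_4 (kJ/mol): O 7469, Ca 6491, S 4556.
Putting it together, IE_4: S < Ca < O.

S < Ca < O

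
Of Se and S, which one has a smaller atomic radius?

S

Moving right in a period, electrons are added to the same shell under a stronger nuclear pull, so atoms get smaller; moving down, a new shell is opened and atoms get larger.
All are in group 16, so atomic radius increases down the group.
So S has the smaller atomic radius (S < Se).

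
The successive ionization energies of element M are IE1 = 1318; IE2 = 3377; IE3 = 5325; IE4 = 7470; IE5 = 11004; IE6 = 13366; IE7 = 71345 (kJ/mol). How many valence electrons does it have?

Look for the largest jump between consecutive ionization energies: IE7/IE6 ≈ 5.3, far larger than any earlier ratio.
That jump marks the point where a core electron is being removed. So the atom has 6 valence electrons.

6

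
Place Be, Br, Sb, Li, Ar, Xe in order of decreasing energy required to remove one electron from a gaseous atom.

IE₁ increases left→right with effective nuclear charge and decreases top→bottom as the valence shell moves farther out.
These span different periods and groups, so the two trends combine.
Sb > Li: the two effects oppose for this pair; the across-period effect wins (831 vs 520 kJ/mol).
Be > Sb: period and group pull opposite ways; the down-group shift dominates (900 vs 831 kJ/mol).
Br > Be: the two effects oppose for this pair; the across-period effect wins (1140 vs 900 kJ/mol).
Xe > Br: the two effects oppose for this pair; the across-period effect wins (1170 vs 1140 kJ/mol).
Ar > Xe: they share group 18; the group trend gives Ar the larger value.
For reference (kJ/mol): Li 520, Be 900, Ar 1521, Br 1140, Sb 831, Xe 1170.
So from highest to lowest: Ar > Xe > Br > Be > Sb > Li.

Ar > Xe > Br > Be > Sb > Li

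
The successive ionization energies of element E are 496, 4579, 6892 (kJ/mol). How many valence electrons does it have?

Look for the largest jump between consecutive ionization energies: IE2/IE1 ≈ 9.2, far larger than any earlier ratio.
That jump marks the point where a core electron is being removed. So the atom has 1 valence electron.

1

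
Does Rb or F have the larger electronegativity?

Smaller atoms with higher effective nuclear charge are more electronegative.
These span different periods and groups, so the two trends combine.
F > Rb: relative to Rb, both the across-period and down-group shifts push F's electronegativity up.
For reference (Pauling): F 3.98, Rb 0.82.
So F has the larger electronegativity (F > Rb).

F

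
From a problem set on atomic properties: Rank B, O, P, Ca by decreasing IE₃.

After 2 electrons have been removed, what remains? B²⁺ still has 1 valence electron; O²⁺ still has 4 valence electrons; P²⁺ still has 3 valence electrons; Ca²⁺ is the bare [Ar] core.
Usually core removal costs more than valence removal, but here the competition is close: a tightly held n=2 valence electron can cost more to remove than an n=3 core electron, so the actual values have to decide it.
Valence configurations: B²⁺ [He]2s¹, O²⁺ [He]2s²2p², P²⁺ [Ne]3s²3p¹.
The numbers (kJ/mol): B 3660, O 5300, P 2914, Ca 4912.
Putting it together, IE_3: P < B < Ca < O.

O, Ca, B, P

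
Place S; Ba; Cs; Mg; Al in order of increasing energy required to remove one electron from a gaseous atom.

Mg is in period 3, group 2; Al is in period 3, group 13; S is in period 3, group 16; Cs is in period 6, group 1; Ba is in period 6, group 2.
First ionization energy rises across a period (greater Z_eff holds electrons more tightly) and falls down a group (valence electrons are farther from the nucleus).
Here both period and group differ, so the two effects have to be weighed against each other.
Ba > Cs: both are in period 6; the period trend gives Ba the larger value.
Al > Ba: relative to Ba, both the across-period and down-group shifts push Al's first ionization energy up.
Mg > Al: this pair runs against the simple trend — see the exception note.
S > Mg: both are in period 3; the period trend gives S the larger value.
Note the exception: Mg has a higher first ionization energy than Al, contrary to the simple trend — Al's single 3p electron is easier to remove than one from Mg's filled 3s².
Tabulated first ionization energy (kJ/mol): Mg 738, Al 578, S 1000, Cs 376, Ba 503.
So from lowest to highest: Cs < Ba < Al < Mg < S.

Cs, Ba, Al, Mg, S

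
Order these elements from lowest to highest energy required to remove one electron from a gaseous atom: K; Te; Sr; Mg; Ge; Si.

K < Sr < Mg < Ge < Si < Te

Mg is in period 3, group 2; Si is in period 3, group 14; K is in period 4, group 1; Ge is in period 4, group 14; Sr is in period 5, group 2; Te is in period 5, group 16.
Across a period the outer electron is held more tightly (higher IE₁); down a group it sits in a higher shell, more shielded, and comes off more easily.
Neither a single period nor a single group — weigh both effects.
Sr > K: the two effects oppose for this pair; the across-period effect wins (550 vs 419 kJ/mol).
Mg > Sr: Mg sits above Sr in group 2, so the down-group effect alone puts Mg higher.
Ge > Mg: the two effects oppose for this pair; the across-period effect wins (762 vs 738 kJ/mol).
Si > Ge: they share group 14; the group trend gives Si the larger value.
Te > Si: period and group pull opposite ways; the across-period shift dominates (869 vs 786 kJ/mol).
Approximate values (kJ/mol): Mg 738, Si 786, K 419, Ge 762, Sr 550, Te 869.
So from lowest to highest: K < Sr < Mg < Ge < Si < Te.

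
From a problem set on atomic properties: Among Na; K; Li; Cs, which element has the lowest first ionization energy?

Cs

First ionization energy rises across a period (greater Z_eff holds electrons more tightly) and falls down a group (valence electrons are farther from the nucleus).
All are in group 1, so first ionization energy increases up the group.
The lowest first ionization energy among these belongs to Cs.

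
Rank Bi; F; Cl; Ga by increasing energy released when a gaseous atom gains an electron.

Ga, Bi, F, Cl

F is in period 2, group 17; Cl is in period 3, group 17; Ga is in period 4, group 13; Bi is in period 6, group 15.
Atoms with high Z_eff and room in the valence shell (especially the halogens) have the most exothermic electron affinities.
Neither a single period nor a single group — weigh both effects.
Bi > Ga: period and group pull opposite ways; the across-period shift dominates (91 vs 29 kJ/mol).
F > Bi: relative to Bi, both the across-period and down-group shifts push F's electron affinity up.
Cl > F: this pair runs against the simple trend — see the exception note.
Note the exception: Cl has a higher electron affinity than F, contrary to the simple trend — F's small 2p subshell makes the incoming electron feel strong e⁻–e⁻ repulsion, so Cl actually releases more energy on gaining an electron.
Approximate values (kJ/mol): F 328, Cl 349, Ga 29, Bi 91.
So from lowest to highest: Ga < Bi < F < Cl.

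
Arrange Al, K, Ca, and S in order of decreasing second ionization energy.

K > S > Al > Ca

After 1 electron has been removed, what remains? Al⁺ still has 2 valence electrons; K⁺ is the bare [Ar] core; Ca⁺ still has 1 valence electron; S⁺ still has 5 valence electrons.
Breaking into a closed-shell core is much more expensive than removing a leftover valence electron — K has the largest IE_2 here.
Valence configurations: Al⁺ [Ne]3s², Ca⁺ [Ar]4s¹, S⁺ [Ne]3s²3p³.
The numbers (kJ/mol): Al 1817, K 3052, Ca 1145, S 2252.
Overall IE_2 order: Ca < Al < S < K.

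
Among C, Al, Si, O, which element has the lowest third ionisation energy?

IE_3 is the cost of taking one more electron from the +2 cation: C²⁺ still has 2 valence electrons; Al²⁺ still has 1 valence electron; Si²⁺ still has 2 valence electrons; O²⁺ still has 4 valence electrons.
All are still removing valence electrons, so compare the +2 ions as you would atoms: IE_3 generally rises across a period (higher Z_eff) and falls down a group (larger shell), subject to the usual subshell exceptions.
Valence configurations: C²⁺ [He]2s², Al²⁺ [Ne]3s¹, Si²⁺ [Ne]3s², O²⁺ [He]2s²2p².
Approximate IE_3 values (kJ/mol): C 4620, Al 2745, Si 3232, O 5300.
Overall IE_3 order: Al < Si < C < O.

Al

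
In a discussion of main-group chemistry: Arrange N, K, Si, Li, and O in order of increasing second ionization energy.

Si < N < K < O < Li

Consider each +1 ion: N⁺ still has 4 valence electrons; K⁺ is the bare [Ar] core; Si⁺ still has 3 valence electrons; Li⁺ is the bare [He] core; O⁺ still has 5 valence electrons.
Usually core removal costs more than valence removal, but here the competition is close: a tightly held n=2 valence electron can cost more to remove than an n=3 core electron, so the actual values have to decide it.
Valence configurations: N⁺ [He]2s²2p², Si⁺ [Ne]3s²3p¹, O⁺ [He]2s²2p³.
The numbers (kJ/mol): N 2856, K 3052, Si 1577, Li 7298, O 3388.
Putting it together, IE_2: Si < N < K < O < Li.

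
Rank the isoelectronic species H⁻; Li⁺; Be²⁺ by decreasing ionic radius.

H⁻ > Li⁺ > Be²⁺

All of these have 2 electrons, so size is governed by nuclear charge alone: the more protons, the stronger the pull on the same electron cloud, and the smaller the ion.
Nuclear charges: Be²⁺ (Z=4), Li⁺ (Z=3), H⁻ (Z=1).
Largest to smallest: H⁻ > Li⁺ > Be²⁺.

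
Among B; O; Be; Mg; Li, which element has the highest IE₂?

Consider each +1 ion: B⁺ still has 2 valence electrons; O⁺ still has 5 valence electrons; Be⁺ still has 1 valence electron; Mg⁺ still has 1 valence electron; Li⁺ is the bare [He] core.
Pulling an electron out of a noble-gas core costs far more than removing a remaining valence electron, so Li sits at the high end of IE_2.
Valence configurations: B⁺ [He]2s², O⁺ [He]2s²2p³, Be⁺ [He]2s¹, Mg⁺ [Ne]3s¹.
The numbers (kJ/mol): B 2427, O 3388, Be 1757, Mg 1451, Li 7298.
Hence IE_2: Mg < Be < B < O < Li.

Li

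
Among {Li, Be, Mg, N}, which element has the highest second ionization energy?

Li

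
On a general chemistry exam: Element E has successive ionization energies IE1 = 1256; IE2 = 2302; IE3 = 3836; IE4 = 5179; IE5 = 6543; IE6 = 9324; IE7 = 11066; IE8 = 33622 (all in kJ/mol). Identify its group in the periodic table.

Look for the largest jump between consecutive ionization energies: IE8/IE7 ≈ 3.0, far larger than any earlier ratio.
That jump marks the point where a core electron is being removed. So the atom has 7 valence electrons.
A main-group element with 7 valence electrons is in group 17.

Group 17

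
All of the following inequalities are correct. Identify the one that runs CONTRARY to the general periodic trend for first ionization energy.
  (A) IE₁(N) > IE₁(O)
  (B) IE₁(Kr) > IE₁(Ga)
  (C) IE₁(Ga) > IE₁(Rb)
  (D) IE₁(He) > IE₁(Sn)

(A)

The general trend: first ionization energy increases across a period and decreases down a group.
(A) N (period 2, group 15) vs O (period 2, group 16): the stated order contradicts the simple trend.
(B) Kr (period 4, group 18) vs Ga (period 4, group 13): the stated order agrees with the simple trend.
(C) Ga (period 4, group 13) vs Rb (period 5, group 1): the stated order agrees with the simple trend.
(D) He (period 1, group 18) vs Sn (period 5, group 14): the stated order agrees with the simple trend.
The exception is (A): pairing an electron in O's 2p⁴ costs repulsion energy, so O ionizes more easily than half-filled N (2p³).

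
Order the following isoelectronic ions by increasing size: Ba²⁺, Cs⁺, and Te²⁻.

All of these have 54 electrons, so size is governed by nuclear charge alone: the more protons, the stronger the pull on the same electron cloud, and the smaller the ion.
Nuclear charges: Ba²⁺ (Z=56), Cs⁺ (Z=55), Te²⁻ (Z=52).
Smallest to largest: Ba²⁺ < Cs⁺ < Te²⁻.

Ba²⁺ < Cs⁺ < Te²⁻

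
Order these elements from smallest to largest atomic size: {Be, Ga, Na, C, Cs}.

C < Be < Ga < Na < Cs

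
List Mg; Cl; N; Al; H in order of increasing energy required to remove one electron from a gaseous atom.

H is in period 1, group 1; N is in period 2, group 15; Mg is in period 3, group 2; Al is in period 3, group 13; Cl is in period 3, group 17.
First ionization energy rises across a period (greater Z_eff holds electrons more tightly) and falls down a group (valence electrons are farther from the nucleus).
Here both period and group differ, so the two effects have to be weighed against each other.
Mg > Al: this pair runs against the simple trend — see the exception note.
Cl > Mg: both are in period 3; the period trend gives Cl the larger value.
H > Cl: the two effects oppose for this pair; the down-group effect wins (1312 vs 1251 kJ/mol).
N > H: period and group pull opposite ways; the across-period shift dominates (1402 vs 1312 kJ/mol).
Note the exception: Mg has a higher first ionization energy than Al, contrary to the simple trend — Al's single 3p electron is easier to remove than one from Mg's filled 3s².
Approximate values (kJ/mol): H 1312, N 1402, Mg 738, Al 578, Cl 1251.
So from lowest to highest: Al < Mg < Cl < H < N.

Al < Mg < Cl < H < N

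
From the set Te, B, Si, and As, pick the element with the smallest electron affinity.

B is in period 2, group 13; Si is in period 3, group 14; As is in period 4, group 15; Te is in period 5, group 16.
Electron affinity generally becomes more exothermic across a period toward the halogens and less exothermic down a group.
These sit on a diagonal, where the across-period and down-group effects partly cancel.
As > B: period and group pull opposite ways; the across-period shift dominates (78 vs 27 kJ/mol).
Si > As: the two effects oppose for this pair; the down-group effect wins (134 vs 78 kJ/mol).
Te > Si: the two effects oppose for this pair; the across-period effect wins (190 vs 134 kJ/mol).
Tabulated electron affinity (kJ/mol): B 27, Si 134, As 78, Te 190.
The smallest electron affinity among these belongs to B.

B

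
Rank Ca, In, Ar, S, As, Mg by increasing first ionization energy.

In < Ca < Mg < As < S < Ar

Mg is in period 3, group 2; S is in period 3, group 16; Ar is in period 3, group 18; Ca is in period 4, group 2; As is in period 4, group 15; In is in period 5, group 13.
First ionization energy rises across a period (greater Z_eff holds electrons more tightly) and falls down a group (valence electrons are farther from the nucleus).
Neither a single period nor a single group — weigh both effects.
Ca > In: period and group pull opposite ways; the down-group shift dominates (590 vs 558 kJ/mol).
Mg > Ca: they share group 2; the group trend gives Mg the larger value.
As > Mg: the two effects oppose for this pair; the across-period effect wins (947 vs 738 kJ/mol).
S > As: both effects reinforce here, so S is clearly the higher of the two.
Ar > S: both are in period 3; the period trend gives Ar the larger value.
Tabulated first ionization energy (kJ/mol): Mg 738, S 1000, Ar 1521, Ca 590, As 947, In 558.
So from lowest to highest: In < Ca < Mg < As < S < Ar.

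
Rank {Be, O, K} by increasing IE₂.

Be, K, O

After 1 electron has been removed, what remains? Be⁺ still has 1 valence electron; O⁺ still has 5 valence electrons; K⁺ is the bare [Ar] core.
Usually core removal costs more than valence removal, but here the competition is close: a tightly held n=2 valence electron can cost more to remove than an n=3 core electron, so the actual values have to decide it.
Valence configurations: Be⁺ [He]2s¹, O⁺ [He]2s²2p³.
Approximate IE_2 values (kJ/mol): Be 1757, O 3388, K 3052.
Hence IE_2: Be < K < O.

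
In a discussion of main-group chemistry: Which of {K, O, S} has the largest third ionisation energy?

O

The third ionization energy removes an electron from the +2 ion. For each element: K²⁺ is already 1 electron into the core; O²⁺ still has 4 valence electrons; S²⁺ still has 4 valence electrons.
Usually core removal costs more than valence removal, but here the competition is close: a tightly held n=2 valence electron can cost more to remove than an n=3 core electron, so the actual values have to decide it.
Valence configurations: O²⁺ [He]2s²2p², S²⁺ [Ne]3s²3p².
The numbers (kJ/mol): K 4420, O 5300, S 3357.
So the third ionization energies run S < K < O.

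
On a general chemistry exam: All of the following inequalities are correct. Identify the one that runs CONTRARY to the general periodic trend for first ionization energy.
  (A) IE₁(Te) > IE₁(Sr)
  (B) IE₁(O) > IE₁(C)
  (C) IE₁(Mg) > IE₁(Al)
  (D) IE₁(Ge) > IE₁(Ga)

The general trend: first ionization energy increases across a period and decreases down a group.
(A) Te (period 5, group 16) vs Sr (period 5, group 2): the stated order agrees with the simple trend.
(B) O (period 2, group 16) vs C (period 2, group 14): the stated order agrees with the simple trend.
(C) Mg (period 3, group 2) vs Al (period 3, group 13): the stated order contradicts the simple trend.
(D) Ge (period 4, group 14) vs Ga (period 4, group 13): the stated order agrees with the simple trend.
The exception is (C): Al's single 3p electron is easier to remove than one from Mg's filled 3s².

(C)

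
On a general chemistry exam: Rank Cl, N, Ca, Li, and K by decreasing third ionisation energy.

IE_3 is the cost of taking one more electron from the +2 cation: Cl²⁺ still has 5 valence electrons; N²⁺ still has 3 valence electrons; Ca²⁺ is the bare [Ar] core; Li²⁺ is already 1 electron into the core; K²⁺ is already 1 electron into the core.
Usually core removal costs more than valence removal, but here the competition is close: a tightly held n=2 valence electron can cost more to remove than an n=3 core electron, so the actual values have to decide it.
Valence configurations: Cl²⁺ [Ne]3s²3p³, N²⁺ [He]2s²2p¹.
The numbers (kJ/mol): Cl 3822, N 4578, Ca 4912, Li 11815, K 4420.
Hence IE_3: Cl < K < N < Ca < Li.

Li > Ca > N > K > Cl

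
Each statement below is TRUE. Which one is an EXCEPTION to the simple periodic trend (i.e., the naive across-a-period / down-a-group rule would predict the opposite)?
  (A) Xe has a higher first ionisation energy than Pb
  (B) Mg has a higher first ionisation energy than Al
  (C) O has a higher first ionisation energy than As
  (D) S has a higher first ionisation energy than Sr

The general trend: first ionisation energy increases across a period and decreases down a group.
(A) Xe (period 5, group 18) vs Pb (period 6, group 14): the stated order agrees with the simple trend.
(B) Mg (period 3, group 2) vs Al (period 3, group 13): the stated order contradicts the simple trend.
(C) O (period 2, group 16) vs As (period 4, group 15): the stated order agrees with the simple trend.
(D) S (period 3, group 16) vs Sr (period 5, group 2): the stated order agrees with the simple trend.
The exception is (B): Al's single 3p electron is easier to remove than one from Mg's filled 3s².

(B)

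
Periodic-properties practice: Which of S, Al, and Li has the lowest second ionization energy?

After 1 electron has been removed, what remains? S⁺ still has 5 valence electrons; Al⁺ still has 2 valence electrons; Li⁺ is the bare [He] core.
Core electrons are held far more tightly than valence electrons, so Li tops the IE_2 order.
Valence configurations: S⁺ [Ne]3s²3p³, Al⁺ [Ne]3s².
The numbers (kJ/mol): S 2252, Al 1817, Li 7298.
So the second ionization energies run Al < S < Li.

Al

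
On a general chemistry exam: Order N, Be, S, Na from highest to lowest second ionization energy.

Na > N > S > Be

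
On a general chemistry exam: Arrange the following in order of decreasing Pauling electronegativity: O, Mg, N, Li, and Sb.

Li is in period 2, group 1; N is in period 2, group 15; O is in period 2, group 16; Mg is in period 3, group 2; Sb is in period 5, group 15.
EN rises left→right (higher Z_eff, smaller atoms) and falls top→bottom (larger, more shielded atoms).
Neither a single period nor a single group — weigh both effects.
Mg > Li: period and group pull opposite ways; the across-period shift dominates (1.31 vs 0.98).
Sb > Mg: the two effects oppose for this pair; the across-period effect wins (2.05 vs 1.31).
N > Sb: they share group 15; the group trend gives N the larger value.
O > N: O lies to the right of N in period 2, so the across-period effect alone puts O higher.
Approximate values (Pauling): Li 0.98, N 3.04, O 3.44, Mg 1.31, Sb 2.05.
So from highest to lowest: O > N > Sb > Mg > Li.

O > N > Sb > Mg > Li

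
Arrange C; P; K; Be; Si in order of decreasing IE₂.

IE_2 is the cost of taking one more electron from the +1 cation: C⁺ still has 3 valence electrons; P⁺ still has 4 valence electrons; K⁺ is the bare [Ar] core; Be⁺ still has 1 valence electron; Si⁺ still has 3 valence electrons.
Core electrons are held far more tightly than valence electrons, so K tops the IE_2 order.
Valence configurations: C⁺ [He]2s²2p¹, P⁺ [Ne]3s²3p², Be⁺ [He]2s¹, Si⁺ [Ne]3s²3p¹.
The numbers (kJ/mol): C 2353, P 1907, K 3052, Be 1757, Si 1577.
So the second ionization energies run Si < Be < P < C < K.

K > C > P > Be > Si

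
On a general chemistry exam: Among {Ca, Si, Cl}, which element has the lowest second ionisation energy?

After 1 electron has been removed, what remains? Ca⁺ still has 1 valence electron; Si⁺ still has 3 valence electrons; Cl⁺ still has 6 valence electrons.
All are still removing valence electrons, so compare the +1 ions as you would atoms: IE_2 generally rises across a period (higher Z_eff) and falls down a group (larger shell), subject to the usual subshell exceptions.
Valence configurations: Ca⁺ [Ar]4s¹, Si⁺ [Ne]3s²3p¹, Cl⁺ [Ne]3s²3p⁴.
Tabulated IE_2 (kJ/mol): Ca 1145, Si 1577, Cl 2298.
Hence IE_2: Ca < Si < Cl.

Ca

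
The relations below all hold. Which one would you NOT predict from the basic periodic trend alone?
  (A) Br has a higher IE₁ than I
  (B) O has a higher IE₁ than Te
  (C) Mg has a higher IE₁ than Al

(C)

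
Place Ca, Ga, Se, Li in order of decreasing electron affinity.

Se > Li > Ga > Ca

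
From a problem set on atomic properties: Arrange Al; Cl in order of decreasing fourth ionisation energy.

Al, Cl

IE_4 is the cost of taking one more electron from the +3 cation: Al³⁺ is the bare [Ne] core; Cl³⁺ still has 4 valence electrons.
Pulling an electron out of a noble-gas core costs far more than removing a remaining valence electron, so Al sits at the high end of IE_4.
The numbers (kJ/mol): Al 11577, Cl 5159.
So the fourth ionization energies run Cl < Al.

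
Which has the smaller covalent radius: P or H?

H is in period 1, group 1; P is in period 3, group 15.
Atomic radius shrinks across a period as nuclear charge pulls the same shell inward, and grows down a group as new shells are added.
Here both period and group differ, so the two effects have to be weighed against each other.
P > H: period and group pull opposite ways; the down-group shift dominates (111 vs 32 pm).
For reference (pm): H 32, P 111.
So H has the smaller covalent radius (H < P).

H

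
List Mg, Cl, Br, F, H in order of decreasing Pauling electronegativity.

F > Cl > Br > H > Mg

H is in period 1, group 1; F is in period 2, group 17; Mg is in period 3, group 2; Cl is in period 3, group 17; Br is in period 4, group 17.
Smaller atoms with higher effective nuclear charge are more electronegative.
Neither a single period nor a single group — weigh both effects.
H > Mg: the two effects oppose for this pair; the down-group effect wins (2.20 vs 1.31).
Br > H: the two effects oppose for this pair; the across-period effect wins (2.96 vs 2.20).
Cl > Br: Cl sits above Br in group 17, so the down-group effect alone puts Cl higher.
F > Cl: F sits above Cl in group 17, so the down-group effect alone puts F higher.
For reference (Pauling): H 2.20, F 3.98, Mg 1.31, Cl 3.16, Br 2.96.
So from highest to lowest: F > Cl > Br > H > Mg.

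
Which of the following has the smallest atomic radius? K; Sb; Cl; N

N

Across a period the added protons contract the valence shell; down a group each new principal shell makes the atom larger.
These span different periods and groups, so the two trends combine.
Cl > N: period and group pull opposite ways; the down-group shift dominates (99 vs 71 pm).
Sb > Cl: both effects reinforce here, so Sb is clearly the larger of the two.
K > Sb: period and group pull opposite ways; the across-period shift dominates (196 vs 140 pm).
Approximate values (pm): N 71, Cl 99, K 196, Sb 140.
The smallest atomic radius among these belongs to N.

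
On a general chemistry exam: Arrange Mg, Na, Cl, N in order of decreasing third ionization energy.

Mg > Na > N > Cl

After 2 electrons have been removed, what remains? Mg²⁺ is the bare [Ne] core; Na²⁺ is already 1 electron into the core; Cl²⁺ still has 5 valence electrons; N²⁺ still has 3 valence electrons.
Breaking into a closed-shell core is much more expensive than removing a leftover valence electron — Na and Mg have the largest IE_3 here.
Valence configurations: Cl²⁺ [Ne]3s²3p³, N²⁺ [He]2s²2p¹.
Tabulated IE_3 (kJ/mol): Mg 7733, Na 6910, Cl 3822, N 4578.
Hence IE_3: Cl < N < Na < Mg.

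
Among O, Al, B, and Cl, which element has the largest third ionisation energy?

Consider each +2 ion: O²⁺ still has 4 valence electrons; Al²⁺ still has 1 valence electron; B²⁺ still has 1 valence electron; Cl²⁺ still has 5 valence electrons.
All are still removing valence electrons, so compare the +2 ions as you would atoms: IE_3 generally rises across a period (higher Z_eff) and falls down a group (larger shell), subject to the usual subshell exceptions.
Valence configurations: O²⁺ [He]2s²2p², Al²⁺ [Ne]3s¹, B²⁺ [He]2s¹, Cl²⁺ [Ne]3s²3p³.
Tabulated IE_3 (kJ/mol): O 5300, Al 2745, B 3660, Cl 3822.
So the third ionization energies run Al < B < Cl < O.

O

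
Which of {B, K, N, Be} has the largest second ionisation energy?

After 1 electron has been removed, what remains? B⁺ still has 2 valence electrons; K⁺ is the bare [Ar] core; N⁺ still has 4 valence electrons; Be⁺ still has 1 valence electron.
Pulling an electron out of a noble-gas core costs far more than removing a remaining valence electron, so K sits at the high end of IE_2.
Valence configurations: B⁺ [He]2s², N⁺ [He]2s²2p², Be⁺ [He]2s¹.
Tabulated IE_2 (kJ/mol): B 2427, K 3052, N 2856, Be 1757.
So the second ionization energies run Be < B < N < K.

K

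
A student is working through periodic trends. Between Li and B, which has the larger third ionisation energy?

Li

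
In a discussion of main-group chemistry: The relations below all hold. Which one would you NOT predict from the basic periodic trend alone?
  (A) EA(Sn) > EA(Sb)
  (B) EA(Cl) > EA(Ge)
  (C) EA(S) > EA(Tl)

(A)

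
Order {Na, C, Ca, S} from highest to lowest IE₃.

Consider each +2 ion: Na²⁺ is already 1 electron into the core; C²⁺ still has 2 valence electrons; Ca²⁺ is the bare [Ar] core; S²⁺ still has 4 valence electrons.
Core electrons are held far more tightly than valence electrons, so Ca and Na top the IE_3 order.
Valence configurations: C²⁺ [He]2s², S²⁺ [Ne]3s²3p².
Tabulated IE_3 (kJ/mol): Na 6910, C 4620, Ca 4912, S 3357.
So the third ionization energies run S < C < Ca < Na.

Na > Ca > C > S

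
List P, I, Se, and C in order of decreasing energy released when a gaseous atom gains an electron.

I, Se, C, P

C is in period 2, group 14; P is in period 3, group 15; Se is in period 4, group 16; I is in period 5, group 17.
EA tends to increase across a period and decrease down a group, though the pattern is less regular than for IE or radius.
A diagonal step moves right (one effect) and down (the opposite effect) at once.
C > P: period and group pull opposite ways; the down-group shift dominates (122 vs 72 kJ/mol).
Se > C: the two effects oppose for this pair; the across-period effect wins (195 vs 122 kJ/mol).
I > Se: period and group pull opposite ways; the across-period shift dominates (295 vs 195 kJ/mol).
Approximate values (kJ/mol): C 122, P 72, Se 195, I 295.
So from highest to lowest: I > Se > C > P.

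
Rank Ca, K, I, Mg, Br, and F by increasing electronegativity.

K, Ca, Mg, I, Br, F

F is in period 2, group 17; Mg is in period 3, group 2; K is in period 4, group 1; Ca is in period 4, group 2; Br is in period 4, group 17; I is in period 5, group 17.
Atoms toward the upper right of the periodic table pull bonding electrons most strongly.
Neither a single period nor a single group — weigh both effects.
Ca > K: Ca lies to the right of K in period 4, so the across-period effect alone puts Ca higher.
Mg > Ca: Mg sits above Ca in group 2, so the down-group effect alone puts Mg higher.
I > Mg: period and group pull opposite ways; the across-period shift dominates (2.66 vs 1.31).
Br > I: they share group 17; the group trend gives Br the larger value.
F > Br: they share group 17; the group trend gives F the larger value.
For reference (Pauling): F 3.98, Mg 1.31, K 0.82, Ca 1.00, Br 2.96, I 2.66.
So from lowest to highest: K < Ca < Mg < I < Br < F.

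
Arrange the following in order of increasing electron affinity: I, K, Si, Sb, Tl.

Si is in period 3, group 14; K is in period 4, group 1; Sb is in period 5, group 15; I is in period 5, group 17; Tl is in period 6, group 13.
Adding an electron releases more energy for atoms nearer the top right (short of the noble gases).
Here both period and group differ, so the two effects have to be weighed against each other.
K > Tl: period and group pull opposite ways; the down-group shift dominates (48 vs 19 kJ/mol).
Sb > K: the two effects oppose for this pair; the across-period effect wins (103 vs 48 kJ/mol).
Si > Sb: the two effects oppose for this pair; the down-group effect wins (134 vs 103 kJ/mol).
I > Si: period and group pull opposite ways; the across-period shift dominates (295 vs 134 kJ/mol).
Tabulated electron affinity (kJ/mol): Si 134, K 48, Sb 103, I 295, Tl 19.
So from lowest to highest: Tl < K < Sb < Si < I.

Tl < K < Sb < Si < I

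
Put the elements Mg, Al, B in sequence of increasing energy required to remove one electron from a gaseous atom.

Removing the outermost electron gets harder across a period and easier down a group.
Neither a single period nor a single group — weigh both effects.
Mg > Al: this pair runs against the simple trend — see the exception note.
B > Mg: relative to Mg, both the across-period and down-group shifts push B's first ionization energy up.
Note the exception: Mg has a higher first ionization energy than Al, contrary to the simple trend — Al's single 3p electron is easier to remove than one from Mg's filled 3s².
Tabulated first ionization energy (kJ/mol): B 801, Mg 738, Al 578.
So from lowest to highest: Al < Mg < B.

Al, Mg, B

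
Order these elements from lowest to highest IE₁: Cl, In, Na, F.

F is in period 2, group 17; Na is in period 3, group 1; Cl is in period 3, group 17; In is in period 5, group 13.
Removing the outermost electron gets harder across a period and easier down a group.
Here both period and group differ, so the two effects have to be weighed against each other.
In > Na: period and group pull opposite ways; the across-period shift dominates (558 vs 496 kJ/mol).
Cl > In: relative to In, both the across-period and down-group shifts push Cl's first ionization energy up.
F > Cl: F sits above Cl in group 17, so the down-group effect alone puts F higher.
Approximate values (kJ/mol): F 1681, Na 496, Cl 1251, In 558.
So from lowest to highest: Na < In < Cl < F.

Na, In, Cl, F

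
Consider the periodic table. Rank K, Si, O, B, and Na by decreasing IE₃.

Na > O > K > B > Si

IE_3 is the cost of taking one more electron from the +2 cation: K²⁺ is already 1 electron into the core; Si²⁺ still has 2 valence electrons; O²⁺ still has 4 valence electrons; B²⁺ still has 1 valence electron; Na²⁺ is already 1 electron into the core.
Usually core removal costs more than valence removal, but here the competition is close: a tightly held n=2 valence electron can cost more to remove than an n=3 core electron, so the actual values have to decide it.
Valence configurations: Si²⁺ [Ne]3s², O²⁺ [He]2s²2p², B²⁺ [He]2s¹.
The numbers (kJ/mol): K 4420, Si 3232, O 5300, B 3660, Na 6910.
Overall IE_3 order: Si < B < K < O < Na.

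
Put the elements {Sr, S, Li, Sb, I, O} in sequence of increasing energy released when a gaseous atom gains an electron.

Atoms with high Z_eff and room in the valence shell (especially the halogens) have the most exothermic electron affinities.
Neither a single period nor a single group — weigh both effects.
Li > Sr: the two effects oppose for this pair; the down-group effect wins (60 vs 5 kJ/mol).
Sb > Li: the two effects oppose for this pair; the across-period effect wins (103 vs 60 kJ/mol).
O > Sb: relative to Sb, both the across-period and down-group shifts push O's electron affinity up.
S > O: this pair runs against the simple trend — see the exception note.
I > S: period and group pull opposite ways; the across-period shift dominates (295 vs 200 kJ/mol).
Note the exception: S has a higher electron affinity than O, contrary to the simple trend — the compact 2p subshell of O repels the added electron more than S's larger 3p does.
For reference (kJ/mol): Li 60, O 141, S 200, Sr 5, Sb 103, I 295.
So from lowest to highest: Sr < Li < Sb < O < S < I.

Sr < Li < Sb < O < S < I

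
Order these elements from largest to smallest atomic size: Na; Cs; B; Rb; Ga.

B is in period 2, group 13; Na is in period 3, group 1; Ga is in period 4, group 13; Rb is in period 5, group 1; Cs is in period 6, group 1.
Across a period the added protons contract the valence shell; down a group each new principal shell makes the atom larger.
Neither a single period nor a single group — weigh both effects.
Ga > B: they share group 13; the group trend gives Ga the larger value.
Na > Ga: period and group pull opposite ways; the across-period shift dominates (155 vs 124 pm).
Rb > Na: they share group 1; the group trend gives Rb the larger value.
Cs > Rb: Cs sits below Rb in group 1, so the down-group effect alone puts Cs larger.
For reference (pm): B 85, Na 155, Ga 124, Rb 210, Cs 232.
So from largest to smallest: Cs > Rb > Na > Ga > B.

Cs > Rb > Na > Ga > B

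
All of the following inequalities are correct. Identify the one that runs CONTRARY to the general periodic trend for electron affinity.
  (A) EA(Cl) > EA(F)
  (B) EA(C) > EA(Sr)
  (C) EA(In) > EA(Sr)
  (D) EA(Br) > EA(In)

(A)

The general trend: electron affinity increases across a period and decreases down a group.
(A) Cl (period 3, group 17) vs F (period 2, group 17): the stated order contradicts the simple trend.
(B) C (period 2, group 14) vs Sr (period 5, group 2): the stated order agrees with the simple trend.
(C) In (period 5, group 13) vs Sr (period 5, group 2): the stated order agrees with the simple trend.
(D) Br (period 4, group 17) vs In (period 5, group 13): the stated order agrees with the simple trend.
The exception is (A): F's small 2p subshell makes the incoming electron feel strong e⁻–e⁻ repulsion, so Cl actually releases more energy on gaining an electron.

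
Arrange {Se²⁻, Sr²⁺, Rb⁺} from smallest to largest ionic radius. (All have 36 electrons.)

Sr²⁺ < Rb⁺ < Se²⁻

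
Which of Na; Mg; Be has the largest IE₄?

Be

IE_4 is the cost of taking one more electron from the +3 cation: Na³⁺ is already 2 electrons into the core; Mg³⁺ is already 1 electron into the core; Be³⁺ is already 1 electron into the core.
All of these are removing an electron from a noble-gas core or deeper; the smaller core (lower principal quantum number) is held far more tightly, and within a period the higher nuclear charge binds the same core more tightly.
The numbers (kJ/mol): Na 9543, Mg 10543, Be 21007.
Overall IE_4 order: Na < Mg < Be.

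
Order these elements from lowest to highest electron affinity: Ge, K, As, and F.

F is in period 2, group 17; K is in period 4, group 1; Ge is in period 4, group 14; As is in period 4, group 15.
Adding an electron releases more energy for atoms nearer the top right (short of the noble gases).
Neither a single period nor a single group — weigh both effects.
As > K: both are in period 4; the period trend gives As the larger value.
Ge > As: this pair runs against the simple trend — see the exception note.
F > Ge: both effects reinforce here, so F is clearly the higher of the two.
Note the exception: Ge has a higher electron affinity than As, contrary to the simple trend — adding an electron to As's half-filled 4p³ is unfavourable, so Ge (4p²) has the more exothermic EA.
For reference (kJ/mol): F 328, K 48, Ge 119, As 78.
So from lowest to highest: K < As < Ge < F.

K, As, Ge, F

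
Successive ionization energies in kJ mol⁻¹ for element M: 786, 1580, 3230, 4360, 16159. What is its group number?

Group 14

Look for the largest jump between consecutive ionization energies: IE5/IE4 ≈ 3.7, far larger than any earlier ratio.
That jump marks the point where a core electron is being removed. So the atom has 4 valence electrons.
A main-group element with 4 valence electrons is in group 14.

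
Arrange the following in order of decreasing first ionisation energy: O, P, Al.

O is in period 2, group 16; Al is in period 3, group 13; P is in period 3, group 15.
Removing the outermost electron gets harder across a period and easier down a group.
Neither a single period nor a single group — weigh both effects.
P > Al: P lies to the right of Al in period 3, so the across-period effect alone puts P higher.
O > P: relative to P, both the across-period and down-group shifts push O's first ionization energy up.
For reference (kJ/mol): O 1314, Al 578, P 1012.
So from highest to lowest: O > P > Al.

O > P > Al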